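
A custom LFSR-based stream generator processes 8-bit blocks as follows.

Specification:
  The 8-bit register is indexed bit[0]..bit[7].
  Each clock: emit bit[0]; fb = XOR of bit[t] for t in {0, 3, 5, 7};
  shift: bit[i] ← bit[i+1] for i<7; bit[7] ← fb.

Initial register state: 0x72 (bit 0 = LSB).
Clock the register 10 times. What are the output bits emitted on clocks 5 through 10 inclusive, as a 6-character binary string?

reg_0 = 0x72
clock 1: out=0, reg = 0xB9
clock 2: out=1, reg = 0x5C
clock 3: out=0, reg = 0xAE
clock 4: out=0, reg = 0xD7
clock 5: out=1, reg = 0x6B
clock 6: out=1, reg = 0xB5
clock 7: out=1, reg = 0xDA
clock 8: out=0, reg = 0x6D
clock 9: out=1, reg = 0xB6
clock 10: out=0, reg = 0x5B

111010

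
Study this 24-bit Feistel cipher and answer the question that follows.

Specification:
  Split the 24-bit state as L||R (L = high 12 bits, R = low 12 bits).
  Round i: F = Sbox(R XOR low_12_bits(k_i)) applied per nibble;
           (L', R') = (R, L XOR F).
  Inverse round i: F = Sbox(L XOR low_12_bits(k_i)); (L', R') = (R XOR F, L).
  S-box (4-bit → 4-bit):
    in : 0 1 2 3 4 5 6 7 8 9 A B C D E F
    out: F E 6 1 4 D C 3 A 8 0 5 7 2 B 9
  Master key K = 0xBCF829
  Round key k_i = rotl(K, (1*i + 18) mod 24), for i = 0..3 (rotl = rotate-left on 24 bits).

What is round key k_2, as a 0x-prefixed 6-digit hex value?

K = 0xBCF829
k_0 = rotl(K, (1*0+18) mod 24) = rotl(K, 18) = 0xA6F3E0
k_1 = rotl(K, (1*1+18) mod 24) = rotl(K, 19) = 0x4DE7C1
k_2 = rotl(K, (1*2+18) mod 24) = rotl(K, 20) = 0x9BCF82

0x9BCF82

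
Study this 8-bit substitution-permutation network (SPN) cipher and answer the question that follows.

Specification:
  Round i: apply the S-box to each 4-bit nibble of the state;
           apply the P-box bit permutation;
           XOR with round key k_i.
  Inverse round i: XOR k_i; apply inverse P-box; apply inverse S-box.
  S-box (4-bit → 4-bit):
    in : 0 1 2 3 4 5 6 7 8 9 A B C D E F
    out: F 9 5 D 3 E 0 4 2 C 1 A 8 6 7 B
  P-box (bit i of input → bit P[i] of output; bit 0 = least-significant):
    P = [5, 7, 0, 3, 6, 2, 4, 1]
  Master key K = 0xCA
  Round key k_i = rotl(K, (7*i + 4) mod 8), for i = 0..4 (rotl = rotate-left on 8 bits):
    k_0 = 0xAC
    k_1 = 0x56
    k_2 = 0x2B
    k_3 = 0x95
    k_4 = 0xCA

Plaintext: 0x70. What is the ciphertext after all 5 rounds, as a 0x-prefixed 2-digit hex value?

0xA1

s_0 = plaintext = 0x70
s_1 = Round(s_0, k_0) = 0x15
s_2 = Round(s_1, k_1) = 0x9D
s_3 = Round(s_2, k_2) = 0xB8
s_4 = Round(s_3, k_3) = 0x13
s_5 = Round(s_4, k_4) = 0xA1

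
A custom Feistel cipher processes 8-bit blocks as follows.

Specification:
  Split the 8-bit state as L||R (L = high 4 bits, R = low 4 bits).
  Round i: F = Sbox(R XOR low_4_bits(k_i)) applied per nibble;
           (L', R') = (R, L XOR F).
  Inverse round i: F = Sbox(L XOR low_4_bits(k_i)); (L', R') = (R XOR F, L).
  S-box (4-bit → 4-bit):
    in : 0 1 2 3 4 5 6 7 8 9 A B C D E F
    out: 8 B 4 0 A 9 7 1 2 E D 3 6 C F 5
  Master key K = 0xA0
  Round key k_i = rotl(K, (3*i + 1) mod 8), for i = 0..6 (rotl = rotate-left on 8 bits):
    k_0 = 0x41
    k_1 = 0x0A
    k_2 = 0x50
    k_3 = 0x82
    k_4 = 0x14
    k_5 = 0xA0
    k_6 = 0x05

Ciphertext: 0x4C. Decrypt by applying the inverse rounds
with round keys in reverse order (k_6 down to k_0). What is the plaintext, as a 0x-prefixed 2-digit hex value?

0x39

s_0 = ciphertext = 0x4C
s_1 = InvRound(s_0, k_6) = 0x74
s_2 = InvRound(s_1, k_5) = 0x57
s_3 = InvRound(s_2, k_4) = 0xC5
s_4 = InvRound(s_3, k_3) = 0xAC
s_5 = InvRound(s_4, k_2) = 0x1A
s_6 = InvRound(s_5, k_1) = 0x91
s_7 = InvRound(s_6, k_0) = 0x39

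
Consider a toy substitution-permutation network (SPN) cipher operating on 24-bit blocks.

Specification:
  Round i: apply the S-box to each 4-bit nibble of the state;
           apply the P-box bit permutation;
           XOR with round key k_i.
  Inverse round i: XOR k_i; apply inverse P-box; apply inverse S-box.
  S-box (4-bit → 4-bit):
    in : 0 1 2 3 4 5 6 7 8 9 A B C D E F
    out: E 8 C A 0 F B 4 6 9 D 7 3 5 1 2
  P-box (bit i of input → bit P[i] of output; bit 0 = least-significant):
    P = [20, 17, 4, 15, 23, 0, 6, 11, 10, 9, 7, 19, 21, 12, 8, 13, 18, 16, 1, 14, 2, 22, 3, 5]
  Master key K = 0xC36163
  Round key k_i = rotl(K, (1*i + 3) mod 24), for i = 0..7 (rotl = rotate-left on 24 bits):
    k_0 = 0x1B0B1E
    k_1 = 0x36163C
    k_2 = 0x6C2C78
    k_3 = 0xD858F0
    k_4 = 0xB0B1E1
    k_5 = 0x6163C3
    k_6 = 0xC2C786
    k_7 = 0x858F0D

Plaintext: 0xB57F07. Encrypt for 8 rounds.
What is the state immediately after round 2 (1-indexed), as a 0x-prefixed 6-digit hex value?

s_0 = plaintext = 0xB57F07
s_1 = Round(s_0, k_0) = 0x5E4041
s_2 = Round(s_1, k_1) = 0x7A9490
s_3 = Round(s_2, k_2) = 0xCAC462
s_4 = Round(s_3, k_3) = 0x3C80E7
s_5 = Round(s_4, k_4) = 0x7DA251
s_6 = Round(s_5, k_5) = 0xCDCA08
s_7 = Round(s_6, k_6) = 0xACDB51
s_8 = Round(s_7, k_7) = 0x2000E0

0x7A9490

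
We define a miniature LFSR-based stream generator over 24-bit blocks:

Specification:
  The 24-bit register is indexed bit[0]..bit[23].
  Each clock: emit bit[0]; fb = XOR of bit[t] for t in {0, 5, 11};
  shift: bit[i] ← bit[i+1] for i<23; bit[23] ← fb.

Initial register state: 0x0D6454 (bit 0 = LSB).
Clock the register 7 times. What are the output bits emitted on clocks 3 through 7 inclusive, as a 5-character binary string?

reg_0 = 0x0D6454
clock 1: out=0, reg = 0x06B22A
clock 2: out=0, reg = 0x835915
clock 3: out=1, reg = 0x41AC8A
clock 4: out=0, reg = 0xA0D645
clock 5: out=1, reg = 0xD06B22
clock 6: out=0, reg = 0x683591
clock 7: out=1, reg = 0xB41AC8

10101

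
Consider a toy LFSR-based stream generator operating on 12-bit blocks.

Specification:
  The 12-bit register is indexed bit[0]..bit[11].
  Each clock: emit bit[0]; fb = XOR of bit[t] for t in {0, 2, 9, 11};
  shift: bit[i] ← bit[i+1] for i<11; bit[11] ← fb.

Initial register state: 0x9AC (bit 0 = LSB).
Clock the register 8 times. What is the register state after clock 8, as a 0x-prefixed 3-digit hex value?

0x6E9

reg_0 = 0x9AC
clock 1: out=0, reg = 0x4D6
clock 2: out=0, reg = 0xA6B
clock 3: out=1, reg = 0xD35
clock 4: out=1, reg = 0xE9A
clock 5: out=0, reg = 0x74D
clock 6: out=1, reg = 0xBA6
clock 7: out=0, reg = 0xDD3
clock 8: out=1, reg = 0x6E9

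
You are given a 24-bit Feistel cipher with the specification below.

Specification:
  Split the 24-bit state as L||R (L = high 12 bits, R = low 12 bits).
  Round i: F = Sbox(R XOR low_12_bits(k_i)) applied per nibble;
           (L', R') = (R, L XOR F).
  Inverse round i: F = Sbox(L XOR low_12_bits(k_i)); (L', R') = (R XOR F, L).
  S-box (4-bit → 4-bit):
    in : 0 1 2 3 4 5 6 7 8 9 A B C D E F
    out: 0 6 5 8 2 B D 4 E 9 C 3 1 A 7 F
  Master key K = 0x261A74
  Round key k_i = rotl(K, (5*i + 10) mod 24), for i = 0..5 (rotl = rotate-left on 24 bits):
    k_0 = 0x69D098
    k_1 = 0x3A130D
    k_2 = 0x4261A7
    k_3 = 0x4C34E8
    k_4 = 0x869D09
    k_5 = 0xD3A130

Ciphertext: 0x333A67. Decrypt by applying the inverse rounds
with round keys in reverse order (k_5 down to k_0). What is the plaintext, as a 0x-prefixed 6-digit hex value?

s_0 = ciphertext = 0x333A67
s_1 = InvRound(s_0, k_5) = 0xF6F333
s_2 = InvRound(s_1, k_4) = 0x6EEF6F
s_3 = InvRound(s_2, k_3) = 0xA626EE
s_4 = InvRound(s_3, k_2) = 0x5F5A62
s_5 = InvRound(s_4, k_1) = 0x79C5F5
s_6 = InvRound(s_5, k_0) = 0x1F779C

0x1F779C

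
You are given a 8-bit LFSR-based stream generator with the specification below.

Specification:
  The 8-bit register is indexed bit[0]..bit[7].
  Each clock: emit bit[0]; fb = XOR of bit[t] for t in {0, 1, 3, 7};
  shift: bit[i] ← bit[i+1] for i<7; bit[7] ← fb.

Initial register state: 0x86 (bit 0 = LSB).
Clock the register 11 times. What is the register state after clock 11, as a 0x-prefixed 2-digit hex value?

reg_0 = 0x86
clock 1: out=0, reg = 0x43
clock 2: out=1, reg = 0x21
clock 3: out=1, reg = 0x90
clock 4: out=0, reg = 0xC8
clock 5: out=0, reg = 0x64
clock 6: out=0, reg = 0x32
clock 7: out=0, reg = 0x99
clock 8: out=1, reg = 0xCC
clock 9: out=0, reg = 0x66
clock 10: out=0, reg = 0xB3
clock 11: out=1, reg = 0xD9

0xD9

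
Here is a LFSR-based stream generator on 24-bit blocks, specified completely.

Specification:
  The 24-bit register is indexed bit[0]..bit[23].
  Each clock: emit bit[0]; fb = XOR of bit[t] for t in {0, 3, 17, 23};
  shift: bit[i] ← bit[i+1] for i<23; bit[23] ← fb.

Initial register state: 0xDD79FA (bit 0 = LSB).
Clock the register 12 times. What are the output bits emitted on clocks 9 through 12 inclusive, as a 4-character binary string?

1001

reg_0 = 0xDD79FA
clock 1: out=0, reg = 0x6EBCFD
clock 2: out=1, reg = 0xB75E7E
clock 3: out=0, reg = 0xDBAF3F
clock 4: out=1, reg = 0x6DD79F
clock 5: out=1, reg = 0x36EBCF
clock 6: out=1, reg = 0x9B75E7
clock 7: out=1, reg = 0xCDBAF3
clock 8: out=1, reg = 0x66DD79
clock 9: out=1, reg = 0xB36EBC
clock 10: out=0, reg = 0xD9B75E
clock 11: out=0, reg = 0x6CDBAF
clock 12: out=1, reg = 0x366DD7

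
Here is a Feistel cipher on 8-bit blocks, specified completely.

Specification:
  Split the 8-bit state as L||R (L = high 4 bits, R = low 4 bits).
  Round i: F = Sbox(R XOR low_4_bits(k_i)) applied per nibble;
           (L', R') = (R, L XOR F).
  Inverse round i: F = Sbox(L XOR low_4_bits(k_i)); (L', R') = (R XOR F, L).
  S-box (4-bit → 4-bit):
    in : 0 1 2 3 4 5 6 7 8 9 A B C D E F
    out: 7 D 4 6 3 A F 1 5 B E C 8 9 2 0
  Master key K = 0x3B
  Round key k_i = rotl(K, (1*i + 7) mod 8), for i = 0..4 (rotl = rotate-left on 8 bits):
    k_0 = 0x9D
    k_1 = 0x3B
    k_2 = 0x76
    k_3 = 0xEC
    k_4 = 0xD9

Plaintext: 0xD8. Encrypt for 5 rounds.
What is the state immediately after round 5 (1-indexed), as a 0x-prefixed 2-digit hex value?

s_0 = plaintext = 0xD8
s_1 = Round(s_0, k_0) = 0x87
s_2 = Round(s_1, k_1) = 0x70
s_3 = Round(s_2, k_2) = 0x08
s_4 = Round(s_3, k_3) = 0x83
s_5 = Round(s_4, k_4) = 0x36

0x36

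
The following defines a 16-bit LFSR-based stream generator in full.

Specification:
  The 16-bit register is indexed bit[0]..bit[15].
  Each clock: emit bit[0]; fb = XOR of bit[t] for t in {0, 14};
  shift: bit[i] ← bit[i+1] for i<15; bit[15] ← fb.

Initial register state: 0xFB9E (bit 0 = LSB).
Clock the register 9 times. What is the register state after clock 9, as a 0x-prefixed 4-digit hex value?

reg_0 = 0xFB9E
clock 1: out=0, reg = 0xFDCF
clock 2: out=1, reg = 0x7EE7
clock 3: out=1, reg = 0x3F73
clock 4: out=1, reg = 0x9FB9
clock 5: out=1, reg = 0xCFDC
clock 6: out=0, reg = 0xE7EE
clock 7: out=0, reg = 0xF3F7
clock 8: out=1, reg = 0x79FB
clock 9: out=1, reg = 0x3CFD

0x3CFD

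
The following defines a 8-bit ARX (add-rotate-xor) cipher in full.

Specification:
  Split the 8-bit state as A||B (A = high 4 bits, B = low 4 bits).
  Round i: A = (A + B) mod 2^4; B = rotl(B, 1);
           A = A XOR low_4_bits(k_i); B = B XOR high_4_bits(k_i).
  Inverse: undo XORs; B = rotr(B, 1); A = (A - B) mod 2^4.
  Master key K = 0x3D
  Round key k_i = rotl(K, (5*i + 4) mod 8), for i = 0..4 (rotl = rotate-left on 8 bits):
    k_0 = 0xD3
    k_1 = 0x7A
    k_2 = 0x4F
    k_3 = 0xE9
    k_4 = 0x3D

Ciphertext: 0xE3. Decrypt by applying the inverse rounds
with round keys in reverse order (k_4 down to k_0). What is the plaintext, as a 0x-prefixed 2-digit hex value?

s_0 = ciphertext = 0xE3
s_1 = InvRound(s_0, k_4) = 0x30
s_2 = InvRound(s_1, k_3) = 0x37
s_3 = InvRound(s_2, k_2) = 0x39
s_4 = InvRound(s_3, k_1) = 0x27
s_5 = InvRound(s_4, k_0) = 0xC5

0xC5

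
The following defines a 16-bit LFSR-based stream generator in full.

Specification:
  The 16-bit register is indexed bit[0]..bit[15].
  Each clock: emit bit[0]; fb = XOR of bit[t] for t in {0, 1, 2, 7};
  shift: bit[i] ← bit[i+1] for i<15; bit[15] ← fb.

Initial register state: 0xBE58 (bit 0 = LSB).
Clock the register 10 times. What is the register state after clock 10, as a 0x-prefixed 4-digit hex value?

0xE7AF

reg_0 = 0xBE58
clock 1: out=0, reg = 0x5F2C
clock 2: out=0, reg = 0xAF96
clock 3: out=0, reg = 0xD7CB
clock 4: out=1, reg = 0xEBE5
clock 5: out=1, reg = 0xF5F2
clock 6: out=0, reg = 0x7AF9
clock 7: out=1, reg = 0x3D7C
clock 8: out=0, reg = 0x9EBE
clock 9: out=0, reg = 0xCF5F
clock 10: out=1, reg = 0xE7AF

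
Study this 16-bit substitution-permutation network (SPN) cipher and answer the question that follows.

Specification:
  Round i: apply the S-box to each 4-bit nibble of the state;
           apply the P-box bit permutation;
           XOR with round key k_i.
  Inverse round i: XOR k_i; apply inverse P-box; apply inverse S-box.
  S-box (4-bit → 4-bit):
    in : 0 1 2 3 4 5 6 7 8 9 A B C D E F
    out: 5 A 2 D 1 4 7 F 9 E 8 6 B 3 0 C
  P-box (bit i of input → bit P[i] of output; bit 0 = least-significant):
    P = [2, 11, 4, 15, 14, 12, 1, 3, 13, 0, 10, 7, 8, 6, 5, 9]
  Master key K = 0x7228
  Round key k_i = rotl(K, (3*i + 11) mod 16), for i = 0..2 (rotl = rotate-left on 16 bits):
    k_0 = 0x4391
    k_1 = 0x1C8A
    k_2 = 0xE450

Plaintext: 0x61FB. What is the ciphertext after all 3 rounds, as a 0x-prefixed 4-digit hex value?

s_0 = plaintext = 0x61FB
s_1 = Round(s_0, k_0) = 0x4A6A
s_2 = Round(s_1, k_1) = 0xCD08
s_3 = Round(s_2, k_2) = 0x0717

0x0717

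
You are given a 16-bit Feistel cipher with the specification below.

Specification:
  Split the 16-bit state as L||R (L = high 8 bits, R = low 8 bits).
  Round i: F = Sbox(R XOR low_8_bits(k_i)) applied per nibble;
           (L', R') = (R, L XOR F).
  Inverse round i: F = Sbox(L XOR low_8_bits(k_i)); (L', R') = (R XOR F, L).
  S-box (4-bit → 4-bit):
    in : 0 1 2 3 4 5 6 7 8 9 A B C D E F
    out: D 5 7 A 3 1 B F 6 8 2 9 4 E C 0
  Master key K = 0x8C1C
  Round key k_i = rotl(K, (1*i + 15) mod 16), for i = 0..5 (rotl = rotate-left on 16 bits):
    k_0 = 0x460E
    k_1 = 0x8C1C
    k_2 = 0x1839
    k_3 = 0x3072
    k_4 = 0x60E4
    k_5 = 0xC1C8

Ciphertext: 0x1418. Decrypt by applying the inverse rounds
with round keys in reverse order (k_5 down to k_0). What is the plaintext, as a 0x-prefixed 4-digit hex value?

s_0 = ciphertext = 0x1418
s_1 = InvRound(s_0, k_5) = 0xFC14
s_2 = InvRound(s_1, k_4) = 0x42FC
s_3 = InvRound(s_2, k_3) = 0x5142
s_4 = InvRound(s_3, k_2) = 0xF451
s_5 = InvRound(s_4, k_1) = 0x97F4
s_6 = InvRound(s_5, k_0) = 0x7C97

0x7C97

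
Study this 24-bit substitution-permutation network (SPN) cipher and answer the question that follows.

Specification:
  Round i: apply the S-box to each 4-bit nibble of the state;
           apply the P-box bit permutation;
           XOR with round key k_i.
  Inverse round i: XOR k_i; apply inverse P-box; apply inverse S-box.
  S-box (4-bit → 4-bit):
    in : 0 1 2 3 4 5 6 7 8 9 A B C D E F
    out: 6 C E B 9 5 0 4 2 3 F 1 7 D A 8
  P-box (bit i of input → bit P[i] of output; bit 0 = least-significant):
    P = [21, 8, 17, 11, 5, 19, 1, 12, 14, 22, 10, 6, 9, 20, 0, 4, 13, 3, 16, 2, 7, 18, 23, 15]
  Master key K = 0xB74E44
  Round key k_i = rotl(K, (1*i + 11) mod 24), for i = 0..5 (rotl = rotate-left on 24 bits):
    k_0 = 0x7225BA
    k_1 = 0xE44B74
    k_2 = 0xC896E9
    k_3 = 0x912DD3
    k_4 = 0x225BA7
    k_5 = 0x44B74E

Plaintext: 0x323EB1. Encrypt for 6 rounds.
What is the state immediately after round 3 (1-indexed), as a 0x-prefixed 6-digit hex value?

0x23D6FF

s_0 = plaintext = 0x323EB1
s_1 = Round(s_0, k_0) = 0x25AF46
s_2 = Round(s_1, k_1) = 0x71F905
s_3 = Round(s_2, k_2) = 0x23D6FF
s_4 = Round(s_3, k_3) = 0x1597CE
s_5 = Round(s_4, k_4) = 0xBBF485
s_6 = Round(s_5, k_5) = 0x6ED79E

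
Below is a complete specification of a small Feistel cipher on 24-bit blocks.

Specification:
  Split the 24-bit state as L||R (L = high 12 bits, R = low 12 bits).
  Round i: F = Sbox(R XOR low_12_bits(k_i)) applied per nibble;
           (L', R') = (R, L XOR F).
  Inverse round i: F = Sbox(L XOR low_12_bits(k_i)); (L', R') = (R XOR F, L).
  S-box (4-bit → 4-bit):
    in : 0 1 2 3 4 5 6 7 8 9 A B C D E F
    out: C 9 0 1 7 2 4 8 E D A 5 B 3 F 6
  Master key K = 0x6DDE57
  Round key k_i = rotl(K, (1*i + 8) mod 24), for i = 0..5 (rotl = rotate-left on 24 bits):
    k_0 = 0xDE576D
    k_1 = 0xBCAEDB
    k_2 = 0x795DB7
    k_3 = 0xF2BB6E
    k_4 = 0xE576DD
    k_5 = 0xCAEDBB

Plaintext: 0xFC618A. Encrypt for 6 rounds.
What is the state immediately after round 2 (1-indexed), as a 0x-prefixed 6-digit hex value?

s_0 = plaintext = 0xFC618A
s_1 = Round(s_0, k_0) = 0x18AB3E
s_2 = Round(s_1, k_1) = 0xB3E378
s_3 = Round(s_2, k_2) = 0x378488
s_4 = Round(s_3, k_3) = 0x48858C
s_5 = Round(s_4, k_4) = 0x58C5A1
s_6 = Round(s_5, k_5) = 0x5A1B16

0xB3E378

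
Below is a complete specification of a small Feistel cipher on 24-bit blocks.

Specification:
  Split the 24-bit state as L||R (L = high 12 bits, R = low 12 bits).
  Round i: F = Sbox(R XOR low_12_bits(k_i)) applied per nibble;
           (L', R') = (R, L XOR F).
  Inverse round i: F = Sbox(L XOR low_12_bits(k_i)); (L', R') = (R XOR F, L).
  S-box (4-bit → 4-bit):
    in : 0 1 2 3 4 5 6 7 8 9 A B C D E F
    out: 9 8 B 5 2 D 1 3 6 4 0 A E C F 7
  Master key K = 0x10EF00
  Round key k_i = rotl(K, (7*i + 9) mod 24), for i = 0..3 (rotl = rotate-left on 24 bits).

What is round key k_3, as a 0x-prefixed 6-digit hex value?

K = 0x10EF00
k_0 = rotl(K, (7*0+9) mod 24) = rotl(K, 9) = 0xDE0021
k_1 = rotl(K, (7*1+9) mod 24) = rotl(K, 16) = 0x0010EF
k_2 = rotl(K, (7*2+9) mod 24) = rotl(K, 23) = 0x087780
k_3 = rotl(K, (7*3+9) mod 24) = rotl(K, 6) = 0x3BC004

0x3BC004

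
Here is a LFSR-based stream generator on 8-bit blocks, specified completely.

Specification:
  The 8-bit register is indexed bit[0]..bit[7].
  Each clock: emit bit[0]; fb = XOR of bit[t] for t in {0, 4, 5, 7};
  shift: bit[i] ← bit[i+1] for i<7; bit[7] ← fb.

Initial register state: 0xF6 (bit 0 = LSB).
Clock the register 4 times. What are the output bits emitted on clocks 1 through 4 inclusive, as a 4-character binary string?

reg_0 = 0xF6
clock 1: out=0, reg = 0xFB
clock 2: out=1, reg = 0x7D
clock 3: out=1, reg = 0xBE
clock 4: out=0, reg = 0xDF

0110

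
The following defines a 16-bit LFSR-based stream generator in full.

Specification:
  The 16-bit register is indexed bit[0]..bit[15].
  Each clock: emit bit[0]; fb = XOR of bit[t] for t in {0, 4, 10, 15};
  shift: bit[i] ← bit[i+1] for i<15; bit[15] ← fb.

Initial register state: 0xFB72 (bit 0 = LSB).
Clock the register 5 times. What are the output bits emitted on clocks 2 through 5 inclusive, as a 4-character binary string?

reg_0 = 0xFB72
clock 1: out=0, reg = 0x7DB9
clock 2: out=1, reg = 0xBEDC
clock 3: out=0, reg = 0xDF6E
clock 4: out=0, reg = 0x6FB7
clock 5: out=1, reg = 0xB7DB

1001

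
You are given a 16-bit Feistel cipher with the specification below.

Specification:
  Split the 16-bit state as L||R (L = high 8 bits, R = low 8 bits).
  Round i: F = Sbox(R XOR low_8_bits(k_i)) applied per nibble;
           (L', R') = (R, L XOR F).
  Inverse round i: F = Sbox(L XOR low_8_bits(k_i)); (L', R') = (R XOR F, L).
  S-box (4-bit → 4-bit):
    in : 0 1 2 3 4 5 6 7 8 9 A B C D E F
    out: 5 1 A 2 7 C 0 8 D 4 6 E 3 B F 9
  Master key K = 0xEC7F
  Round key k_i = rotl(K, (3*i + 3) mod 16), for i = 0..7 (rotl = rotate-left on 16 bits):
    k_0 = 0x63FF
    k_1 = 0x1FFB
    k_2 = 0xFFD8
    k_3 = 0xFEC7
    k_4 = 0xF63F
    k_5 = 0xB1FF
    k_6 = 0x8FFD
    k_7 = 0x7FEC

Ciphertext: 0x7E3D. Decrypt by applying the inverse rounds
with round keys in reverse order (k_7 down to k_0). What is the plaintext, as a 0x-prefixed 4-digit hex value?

0xA391

s_0 = ciphertext = 0x7E3D
s_1 = InvRound(s_0, k_7) = 0x777E
s_2 = InvRound(s_1, k_6) = 0xA877
s_3 = InvRound(s_2, k_5) = 0xBFA8
s_4 = InvRound(s_3, k_4) = 0x7DBF
s_5 = InvRound(s_4, k_3) = 0x597D
s_6 = InvRound(s_5, k_2) = 0xAC59
s_7 = InvRound(s_6, k_1) = 0x91AC
s_8 = InvRound(s_7, k_0) = 0xA391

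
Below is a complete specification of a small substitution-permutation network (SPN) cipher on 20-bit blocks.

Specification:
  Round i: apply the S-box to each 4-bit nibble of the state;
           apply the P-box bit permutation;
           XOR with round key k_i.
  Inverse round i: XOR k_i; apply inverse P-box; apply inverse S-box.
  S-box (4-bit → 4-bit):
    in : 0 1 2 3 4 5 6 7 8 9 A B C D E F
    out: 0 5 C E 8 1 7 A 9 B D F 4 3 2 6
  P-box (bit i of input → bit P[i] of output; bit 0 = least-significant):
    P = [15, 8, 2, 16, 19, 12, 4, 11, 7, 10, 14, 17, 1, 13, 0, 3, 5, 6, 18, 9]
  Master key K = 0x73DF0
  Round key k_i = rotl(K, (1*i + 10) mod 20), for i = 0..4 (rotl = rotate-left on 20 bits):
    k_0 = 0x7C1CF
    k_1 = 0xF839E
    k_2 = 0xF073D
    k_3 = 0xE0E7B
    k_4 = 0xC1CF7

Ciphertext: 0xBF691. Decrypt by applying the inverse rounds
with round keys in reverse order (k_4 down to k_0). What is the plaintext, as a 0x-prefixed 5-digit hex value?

0x27203

s_0 = ciphertext = 0xBF691
s_1 = InvRound(s_0, k_4) = 0xBD24A
s_2 = InvRound(s_1, k_3) = 0x1CF38
s_3 = InvRound(s_2, k_2) = 0xCC281
s_4 = InvRound(s_3, k_1) = 0x0A2C3
s_5 = InvRound(s_4, k_0) = 0x27203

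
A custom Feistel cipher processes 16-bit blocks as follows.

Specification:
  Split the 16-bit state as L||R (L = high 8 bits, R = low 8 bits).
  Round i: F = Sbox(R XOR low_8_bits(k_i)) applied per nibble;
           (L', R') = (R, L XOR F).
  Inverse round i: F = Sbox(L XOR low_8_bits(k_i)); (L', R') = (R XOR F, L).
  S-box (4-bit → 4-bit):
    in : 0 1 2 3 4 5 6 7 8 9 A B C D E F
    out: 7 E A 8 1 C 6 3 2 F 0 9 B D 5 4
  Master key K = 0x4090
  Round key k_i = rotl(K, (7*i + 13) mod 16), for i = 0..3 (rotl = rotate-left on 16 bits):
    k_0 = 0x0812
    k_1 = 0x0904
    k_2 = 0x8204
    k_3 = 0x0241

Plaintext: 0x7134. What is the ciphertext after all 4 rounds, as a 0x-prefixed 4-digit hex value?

0x855D

s_0 = plaintext = 0x7134
s_1 = Round(s_0, k_0) = 0x34D7
s_2 = Round(s_1, k_1) = 0xD7EC
s_3 = Round(s_2, k_2) = 0xEC85
s_4 = Round(s_3, k_3) = 0x855D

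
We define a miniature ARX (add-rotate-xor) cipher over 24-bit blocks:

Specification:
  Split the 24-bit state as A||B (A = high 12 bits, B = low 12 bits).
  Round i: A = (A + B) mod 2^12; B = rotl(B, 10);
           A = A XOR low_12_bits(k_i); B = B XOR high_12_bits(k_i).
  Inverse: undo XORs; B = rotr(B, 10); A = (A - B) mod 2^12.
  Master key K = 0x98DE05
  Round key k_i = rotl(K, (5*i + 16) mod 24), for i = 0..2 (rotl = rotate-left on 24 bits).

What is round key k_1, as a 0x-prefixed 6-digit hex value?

0xB31BC0

K = 0x98DE05
k_0 = rotl(K, (5*0+16) mod 24) = rotl(K, 16) = 0x0598DE
k_1 = rotl(K, (5*1+16) mod 24) = rotl(K, 21) = 0xB31BC0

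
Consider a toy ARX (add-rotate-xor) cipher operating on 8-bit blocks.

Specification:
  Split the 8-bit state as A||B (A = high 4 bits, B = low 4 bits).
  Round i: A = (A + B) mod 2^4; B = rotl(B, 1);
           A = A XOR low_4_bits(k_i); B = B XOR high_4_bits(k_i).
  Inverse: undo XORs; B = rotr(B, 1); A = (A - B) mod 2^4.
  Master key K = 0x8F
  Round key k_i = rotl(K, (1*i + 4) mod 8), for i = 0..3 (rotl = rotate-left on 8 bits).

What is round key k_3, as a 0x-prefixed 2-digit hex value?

K = 0x8F
k_0 = rotl(K, (1*0+4) mod 8) = rotl(K, 4) = 0xF8
k_1 = rotl(K, (1*1+4) mod 8) = rotl(K, 5) = 0xF1
k_2 = rotl(K, (1*2+4) mod 8) = rotl(K, 6) = 0xE3
k_3 = rotl(K, (1*3+4) mod 8) = rotl(K, 7) = 0xC7

0xC7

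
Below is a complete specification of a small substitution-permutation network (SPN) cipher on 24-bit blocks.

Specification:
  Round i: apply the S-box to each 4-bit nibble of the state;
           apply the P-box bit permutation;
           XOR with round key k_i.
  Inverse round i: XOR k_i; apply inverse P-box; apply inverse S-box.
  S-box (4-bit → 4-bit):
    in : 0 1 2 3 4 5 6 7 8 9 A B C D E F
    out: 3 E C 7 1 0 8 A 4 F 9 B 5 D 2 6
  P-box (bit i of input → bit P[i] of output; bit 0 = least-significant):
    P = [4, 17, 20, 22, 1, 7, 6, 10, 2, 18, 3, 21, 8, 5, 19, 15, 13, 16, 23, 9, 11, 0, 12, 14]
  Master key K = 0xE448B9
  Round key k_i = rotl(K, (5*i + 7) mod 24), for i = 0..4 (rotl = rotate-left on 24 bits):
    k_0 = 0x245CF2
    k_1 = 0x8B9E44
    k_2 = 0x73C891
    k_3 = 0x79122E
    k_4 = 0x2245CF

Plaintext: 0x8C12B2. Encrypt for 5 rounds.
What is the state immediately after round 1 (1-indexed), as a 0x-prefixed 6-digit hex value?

s_0 = plaintext = 0x8C12B2
s_1 = Round(s_0, k_0) = 0xDCE858
s_2 = Round(s_1, k_1) = 0x1BE66C
s_3 = Round(s_2, k_2) = 0x42BEA0
s_4 = Round(s_3, k_3) = 0xFF9D1C
s_5 = Round(s_4, k_4) = 0x9BD032

0xDCE858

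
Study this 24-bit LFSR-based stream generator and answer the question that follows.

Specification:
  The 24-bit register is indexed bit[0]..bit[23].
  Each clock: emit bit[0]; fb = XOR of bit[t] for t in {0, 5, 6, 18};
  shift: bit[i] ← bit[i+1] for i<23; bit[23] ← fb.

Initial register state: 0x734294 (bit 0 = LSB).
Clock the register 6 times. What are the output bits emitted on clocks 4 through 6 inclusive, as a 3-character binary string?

reg_0 = 0x734294
clock 1: out=0, reg = 0x39A14A
clock 2: out=0, reg = 0x9CD0A5
clock 3: out=1, reg = 0xCE6852
clock 4: out=0, reg = 0x673429
clock 5: out=1, reg = 0xB39A14
clock 6: out=0, reg = 0x59CD0A

010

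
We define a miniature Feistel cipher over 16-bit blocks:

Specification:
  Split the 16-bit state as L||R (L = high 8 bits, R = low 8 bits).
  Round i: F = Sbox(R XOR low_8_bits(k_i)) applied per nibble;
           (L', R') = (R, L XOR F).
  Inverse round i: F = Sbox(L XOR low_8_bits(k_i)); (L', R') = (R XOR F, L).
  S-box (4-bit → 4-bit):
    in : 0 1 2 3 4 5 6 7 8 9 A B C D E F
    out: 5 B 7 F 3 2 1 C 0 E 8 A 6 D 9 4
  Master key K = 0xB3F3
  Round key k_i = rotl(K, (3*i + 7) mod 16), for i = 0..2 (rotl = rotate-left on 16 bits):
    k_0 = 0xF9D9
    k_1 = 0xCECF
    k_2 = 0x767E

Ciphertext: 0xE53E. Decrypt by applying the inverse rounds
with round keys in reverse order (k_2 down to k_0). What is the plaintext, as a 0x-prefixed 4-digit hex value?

0xD55F

s_0 = ciphertext = 0xE53E
s_1 = InvRound(s_0, k_2) = 0xD4E5
s_2 = InvRound(s_1, k_1) = 0x5FD4
s_3 = InvRound(s_2, k_0) = 0xD55F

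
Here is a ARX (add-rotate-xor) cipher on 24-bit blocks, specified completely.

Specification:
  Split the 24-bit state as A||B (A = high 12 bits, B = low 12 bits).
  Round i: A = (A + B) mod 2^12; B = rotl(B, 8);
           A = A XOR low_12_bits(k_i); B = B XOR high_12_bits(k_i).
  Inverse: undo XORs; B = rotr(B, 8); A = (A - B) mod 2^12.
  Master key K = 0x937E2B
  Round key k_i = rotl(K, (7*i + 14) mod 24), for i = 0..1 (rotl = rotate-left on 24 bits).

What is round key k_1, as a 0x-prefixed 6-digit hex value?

0x726FC5

K = 0x937E2B
k_0 = rotl(K, (7*0+14) mod 24) = rotl(K, 14) = 0x8AE4DF
k_1 = rotl(K, (7*1+14) mod 24) = rotl(K, 21) = 0x726FC5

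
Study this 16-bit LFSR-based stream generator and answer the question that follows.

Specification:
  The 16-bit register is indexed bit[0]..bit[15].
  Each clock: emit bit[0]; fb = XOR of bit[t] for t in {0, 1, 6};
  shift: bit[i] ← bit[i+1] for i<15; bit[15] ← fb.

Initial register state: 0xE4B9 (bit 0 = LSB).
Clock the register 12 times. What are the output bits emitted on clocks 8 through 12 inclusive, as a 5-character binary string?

10010

reg_0 = 0xE4B9
clock 1: out=1, reg = 0xF25C
clock 2: out=0, reg = 0xF92E
clock 3: out=0, reg = 0xFC97
clock 4: out=1, reg = 0x7E4B
clock 5: out=1, reg = 0xBF25
clock 6: out=1, reg = 0xDF92
clock 7: out=0, reg = 0xEFC9
clock 8: out=1, reg = 0x77E4
clock 9: out=0, reg = 0xBBF2
clock 10: out=0, reg = 0x5DF9
clock 11: out=1, reg = 0x2EFC
clock 12: out=0, reg = 0x977E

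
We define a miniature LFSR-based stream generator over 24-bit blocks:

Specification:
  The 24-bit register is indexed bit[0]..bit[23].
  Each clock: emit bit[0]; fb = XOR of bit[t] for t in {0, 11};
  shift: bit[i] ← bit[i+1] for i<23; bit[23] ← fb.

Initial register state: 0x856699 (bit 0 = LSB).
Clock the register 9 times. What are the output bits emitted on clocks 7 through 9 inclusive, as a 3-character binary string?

010

reg_0 = 0x856699
clock 1: out=1, reg = 0xC2B34C
clock 2: out=0, reg = 0x6159A6
clock 3: out=0, reg = 0xB0ACD3
clock 4: out=1, reg = 0x585669
clock 5: out=1, reg = 0xAC2B34
clock 6: out=0, reg = 0xD6159A
clock 7: out=0, reg = 0x6B0ACD
clock 8: out=1, reg = 0x358566
clock 9: out=0, reg = 0x1AC2B3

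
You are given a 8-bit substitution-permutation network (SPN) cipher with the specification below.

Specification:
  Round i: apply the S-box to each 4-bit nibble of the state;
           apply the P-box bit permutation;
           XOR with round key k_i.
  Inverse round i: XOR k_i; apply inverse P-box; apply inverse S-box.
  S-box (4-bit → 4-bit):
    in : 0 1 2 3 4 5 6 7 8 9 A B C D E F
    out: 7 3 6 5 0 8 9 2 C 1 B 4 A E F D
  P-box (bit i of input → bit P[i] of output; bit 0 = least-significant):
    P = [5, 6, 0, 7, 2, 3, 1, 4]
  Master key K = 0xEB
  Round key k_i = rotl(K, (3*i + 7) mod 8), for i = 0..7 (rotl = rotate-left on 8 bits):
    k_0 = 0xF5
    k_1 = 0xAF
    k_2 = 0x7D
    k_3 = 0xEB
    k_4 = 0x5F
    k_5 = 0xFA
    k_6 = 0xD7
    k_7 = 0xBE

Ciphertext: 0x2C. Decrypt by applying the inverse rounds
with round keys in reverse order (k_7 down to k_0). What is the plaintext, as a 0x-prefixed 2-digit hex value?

s_0 = ciphertext = 0x2C
s_1 = InvRound(s_0, k_7) = 0x85
s_2 = InvRound(s_1, k_6) = 0x87
s_3 = InvRound(s_2, k_5) = 0xA0
s_4 = InvRound(s_3, k_4) = 0xEE
s_5 = InvRound(s_4, k_3) = 0x9B
s_6 = InvRound(s_5, k_2) = 0x3A
s_7 = InvRound(s_6, k_1) = 0x68
s_8 = InvRound(s_7, k_0) = 0xA8

0xA8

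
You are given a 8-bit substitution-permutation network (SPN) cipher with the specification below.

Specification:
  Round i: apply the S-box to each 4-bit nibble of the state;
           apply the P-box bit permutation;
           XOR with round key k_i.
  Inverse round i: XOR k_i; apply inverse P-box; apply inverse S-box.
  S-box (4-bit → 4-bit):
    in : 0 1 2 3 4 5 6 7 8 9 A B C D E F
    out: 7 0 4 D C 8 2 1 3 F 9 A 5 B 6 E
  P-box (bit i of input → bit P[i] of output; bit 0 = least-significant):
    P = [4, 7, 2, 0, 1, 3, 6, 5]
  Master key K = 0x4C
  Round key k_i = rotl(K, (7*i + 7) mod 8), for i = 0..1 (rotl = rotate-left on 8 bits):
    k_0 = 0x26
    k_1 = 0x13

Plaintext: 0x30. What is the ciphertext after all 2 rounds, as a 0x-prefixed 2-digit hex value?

0xAD

s_0 = plaintext = 0x30
s_1 = Round(s_0, k_0) = 0xD0
s_2 = Round(s_1, k_1) = 0xAD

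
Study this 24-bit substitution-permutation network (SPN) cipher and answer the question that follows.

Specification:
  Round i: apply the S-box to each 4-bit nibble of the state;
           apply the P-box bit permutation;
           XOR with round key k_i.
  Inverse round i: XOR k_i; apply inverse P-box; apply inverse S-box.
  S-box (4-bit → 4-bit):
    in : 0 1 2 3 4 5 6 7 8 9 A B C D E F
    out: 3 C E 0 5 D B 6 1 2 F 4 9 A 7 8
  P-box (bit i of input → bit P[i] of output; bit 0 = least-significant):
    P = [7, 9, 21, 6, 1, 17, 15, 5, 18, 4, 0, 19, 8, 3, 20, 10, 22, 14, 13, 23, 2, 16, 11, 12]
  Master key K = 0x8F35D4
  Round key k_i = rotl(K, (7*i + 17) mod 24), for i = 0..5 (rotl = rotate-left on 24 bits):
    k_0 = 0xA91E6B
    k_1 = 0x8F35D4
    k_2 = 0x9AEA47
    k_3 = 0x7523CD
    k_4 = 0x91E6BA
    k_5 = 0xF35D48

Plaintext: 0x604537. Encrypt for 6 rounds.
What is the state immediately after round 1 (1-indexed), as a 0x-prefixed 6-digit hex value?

0xD44D6E

s_0 = plaintext = 0x604537
s_1 = Round(s_0, k_0) = 0xD44D6E
s_2 = Round(s_1, k_1) = 0xF40666
s_3 = Round(s_2, k_2) = 0xD4D9BD
s_4 = Round(s_3, k_3) = 0x349595
s_5 = Round(s_4, k_4) = 0xFFC673
s_6 = Round(s_5, k_5) = 0x7DC858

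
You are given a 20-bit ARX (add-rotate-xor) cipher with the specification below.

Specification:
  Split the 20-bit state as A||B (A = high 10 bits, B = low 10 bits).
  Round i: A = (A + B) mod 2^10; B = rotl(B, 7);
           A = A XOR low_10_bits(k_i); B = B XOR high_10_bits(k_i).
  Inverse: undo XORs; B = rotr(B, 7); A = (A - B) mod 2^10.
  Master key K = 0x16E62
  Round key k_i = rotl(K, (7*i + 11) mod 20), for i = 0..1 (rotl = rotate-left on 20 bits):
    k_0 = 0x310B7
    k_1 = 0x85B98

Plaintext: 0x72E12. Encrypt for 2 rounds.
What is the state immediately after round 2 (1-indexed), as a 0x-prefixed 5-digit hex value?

0xDA126

s_0 = plaintext = 0x72E12
s_1 = Round(s_0, k_0) = 0xDA986
s_2 = Round(s_1, k_1) = 0xDA126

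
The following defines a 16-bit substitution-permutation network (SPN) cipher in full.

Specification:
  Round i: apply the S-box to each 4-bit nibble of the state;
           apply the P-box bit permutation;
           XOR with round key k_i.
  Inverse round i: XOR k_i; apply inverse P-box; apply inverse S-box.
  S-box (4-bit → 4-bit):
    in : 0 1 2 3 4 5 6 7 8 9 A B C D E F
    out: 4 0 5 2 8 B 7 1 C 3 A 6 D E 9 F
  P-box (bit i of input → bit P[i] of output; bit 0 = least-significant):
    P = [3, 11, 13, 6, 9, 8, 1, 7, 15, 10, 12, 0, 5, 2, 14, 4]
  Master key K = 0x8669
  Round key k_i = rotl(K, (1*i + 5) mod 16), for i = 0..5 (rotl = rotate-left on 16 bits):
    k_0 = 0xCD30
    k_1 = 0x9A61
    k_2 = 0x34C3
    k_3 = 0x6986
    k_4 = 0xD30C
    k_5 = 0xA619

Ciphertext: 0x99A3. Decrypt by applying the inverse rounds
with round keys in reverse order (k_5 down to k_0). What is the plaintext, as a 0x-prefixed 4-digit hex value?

0x39DD

s_0 = ciphertext = 0x99A3
s_1 = InvRound(s_0, k_5) = 0xEBF6
s_2 = InvRound(s_1, k_4) = 0xE08F
s_3 = InvRound(s_2, k_3) = 0x1E39
s_4 = InvRound(s_3, k_2) = 0xE1CF
s_5 = InvRound(s_4, k_1) = 0x60F6
s_6 = InvRound(s_5, k_0) = 0x39DD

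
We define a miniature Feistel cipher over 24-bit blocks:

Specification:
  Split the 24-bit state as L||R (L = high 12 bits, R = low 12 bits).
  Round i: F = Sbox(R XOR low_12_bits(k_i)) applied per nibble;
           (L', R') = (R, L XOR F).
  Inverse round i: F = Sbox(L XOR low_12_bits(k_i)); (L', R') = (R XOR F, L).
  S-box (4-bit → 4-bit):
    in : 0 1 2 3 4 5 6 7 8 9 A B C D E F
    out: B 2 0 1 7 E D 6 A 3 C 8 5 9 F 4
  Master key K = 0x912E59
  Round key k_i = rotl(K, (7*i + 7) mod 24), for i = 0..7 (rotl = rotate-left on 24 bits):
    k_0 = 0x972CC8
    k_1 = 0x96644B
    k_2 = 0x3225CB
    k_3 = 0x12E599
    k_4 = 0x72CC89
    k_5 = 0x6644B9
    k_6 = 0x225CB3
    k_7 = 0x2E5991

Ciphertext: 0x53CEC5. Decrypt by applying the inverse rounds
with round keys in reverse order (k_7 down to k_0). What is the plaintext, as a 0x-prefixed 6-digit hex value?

0x2198BF

s_0 = ciphertext = 0x53CEC5
s_1 = InvRound(s_0, k_7) = 0xB0C53C
s_2 = InvRound(s_1, k_6) = 0x3B8B0C
s_3 = InvRound(s_2, k_5) = 0xDBE3B8
s_4 = InvRound(s_3, k_4) = 0x1AEDBE
s_5 = InvRound(s_4, k_3) = 0xAA81AE
s_6 = InvRound(s_5, k_2) = 0x57FAA8
s_7 = InvRound(s_6, k_1) = 0x8BF57F
s_8 = InvRound(s_7, k_0) = 0x2198BF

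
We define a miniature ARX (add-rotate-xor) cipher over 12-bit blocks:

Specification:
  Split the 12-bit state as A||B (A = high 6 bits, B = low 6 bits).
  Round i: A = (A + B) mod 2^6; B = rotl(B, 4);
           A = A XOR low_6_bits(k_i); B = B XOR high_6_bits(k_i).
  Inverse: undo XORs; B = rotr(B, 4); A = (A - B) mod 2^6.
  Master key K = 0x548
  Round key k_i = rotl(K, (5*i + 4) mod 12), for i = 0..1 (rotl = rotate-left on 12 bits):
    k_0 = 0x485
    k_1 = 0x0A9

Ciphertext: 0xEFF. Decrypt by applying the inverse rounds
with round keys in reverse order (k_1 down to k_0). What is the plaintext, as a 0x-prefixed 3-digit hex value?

0x216

s_0 = ciphertext = 0xEFF
s_1 = InvRound(s_0, k_1) = 0x6F7
s_2 = InvRound(s_1, k_0) = 0x216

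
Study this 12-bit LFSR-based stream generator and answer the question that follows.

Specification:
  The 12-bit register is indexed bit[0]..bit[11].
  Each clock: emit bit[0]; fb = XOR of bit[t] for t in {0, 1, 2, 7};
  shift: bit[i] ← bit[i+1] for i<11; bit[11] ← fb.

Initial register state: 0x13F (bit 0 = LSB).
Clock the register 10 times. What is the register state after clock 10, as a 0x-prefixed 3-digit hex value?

0x134

reg_0 = 0x13F
clock 1: out=1, reg = 0x89F
clock 2: out=1, reg = 0x44F
clock 3: out=1, reg = 0xA27
clock 4: out=1, reg = 0xD13
clock 5: out=1, reg = 0x689
clock 6: out=1, reg = 0x344
clock 7: out=0, reg = 0x9A2
clock 8: out=0, reg = 0x4D1
clock 9: out=1, reg = 0x268
clock 10: out=0, reg = 0x134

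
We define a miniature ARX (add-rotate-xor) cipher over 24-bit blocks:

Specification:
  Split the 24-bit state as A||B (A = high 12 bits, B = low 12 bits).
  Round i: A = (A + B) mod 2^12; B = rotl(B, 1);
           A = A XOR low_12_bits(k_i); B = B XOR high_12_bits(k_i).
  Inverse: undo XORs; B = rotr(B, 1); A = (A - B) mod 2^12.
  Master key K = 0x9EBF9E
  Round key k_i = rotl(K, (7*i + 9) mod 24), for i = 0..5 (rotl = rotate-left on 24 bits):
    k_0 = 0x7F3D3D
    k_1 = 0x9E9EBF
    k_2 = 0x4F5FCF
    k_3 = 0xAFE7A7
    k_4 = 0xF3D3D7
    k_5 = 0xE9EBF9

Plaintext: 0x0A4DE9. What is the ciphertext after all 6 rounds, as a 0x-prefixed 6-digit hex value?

s_0 = plaintext = 0x0A4DE9
s_1 = Round(s_0, k_0) = 0x3B0C20
s_2 = Round(s_1, k_1) = 0x16F1A8
s_3 = Round(s_2, k_2) = 0xCD87A5
s_4 = Round(s_3, k_3) = 0x3DA5B4
s_5 = Round(s_4, k_4) = 0xA59455
s_6 = Round(s_5, k_5) = 0x557634

0x557634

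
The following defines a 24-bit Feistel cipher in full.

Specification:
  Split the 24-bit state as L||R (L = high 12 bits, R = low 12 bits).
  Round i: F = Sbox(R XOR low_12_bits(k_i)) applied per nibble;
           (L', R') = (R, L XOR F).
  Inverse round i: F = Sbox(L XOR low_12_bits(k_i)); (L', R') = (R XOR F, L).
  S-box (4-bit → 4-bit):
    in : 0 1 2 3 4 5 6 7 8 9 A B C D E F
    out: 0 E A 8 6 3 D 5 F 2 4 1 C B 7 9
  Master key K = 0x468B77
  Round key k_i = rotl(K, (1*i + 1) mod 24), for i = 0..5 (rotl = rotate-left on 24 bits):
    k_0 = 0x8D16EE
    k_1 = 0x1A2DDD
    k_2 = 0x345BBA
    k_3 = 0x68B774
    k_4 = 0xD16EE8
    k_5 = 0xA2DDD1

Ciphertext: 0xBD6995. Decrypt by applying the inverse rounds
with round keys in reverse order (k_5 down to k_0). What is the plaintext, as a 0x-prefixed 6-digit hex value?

s_0 = ciphertext = 0xBD6995
s_1 = InvRound(s_0, k_5) = 0x490BD6
s_2 = InvRound(s_1, k_4) = 0xF89490
s_3 = InvRound(s_2, k_3) = 0xB0BF89
s_4 = InvRound(s_3, k_2) = 0xF97B0B
s_5 = InvRound(s_4, k_1) = 0x16FF97
s_6 = InvRound(s_5, k_0) = 0xA6916F

0xA6916F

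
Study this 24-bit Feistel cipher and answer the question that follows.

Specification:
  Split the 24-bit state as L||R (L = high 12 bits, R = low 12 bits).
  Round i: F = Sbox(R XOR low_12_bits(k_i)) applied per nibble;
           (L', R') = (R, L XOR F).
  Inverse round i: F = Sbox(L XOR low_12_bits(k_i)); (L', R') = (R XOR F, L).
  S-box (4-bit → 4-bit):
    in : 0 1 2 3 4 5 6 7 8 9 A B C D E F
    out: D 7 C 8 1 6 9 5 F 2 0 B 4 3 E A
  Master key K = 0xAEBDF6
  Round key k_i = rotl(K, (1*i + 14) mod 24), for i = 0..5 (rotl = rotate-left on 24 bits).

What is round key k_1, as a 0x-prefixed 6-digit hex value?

K = 0xAEBDF6
k_0 = rotl(K, (1*0+14) mod 24) = rotl(K, 14) = 0x7DABAF
k_1 = rotl(K, (1*1+14) mod 24) = rotl(K, 15) = 0xFB575E

0xFB575E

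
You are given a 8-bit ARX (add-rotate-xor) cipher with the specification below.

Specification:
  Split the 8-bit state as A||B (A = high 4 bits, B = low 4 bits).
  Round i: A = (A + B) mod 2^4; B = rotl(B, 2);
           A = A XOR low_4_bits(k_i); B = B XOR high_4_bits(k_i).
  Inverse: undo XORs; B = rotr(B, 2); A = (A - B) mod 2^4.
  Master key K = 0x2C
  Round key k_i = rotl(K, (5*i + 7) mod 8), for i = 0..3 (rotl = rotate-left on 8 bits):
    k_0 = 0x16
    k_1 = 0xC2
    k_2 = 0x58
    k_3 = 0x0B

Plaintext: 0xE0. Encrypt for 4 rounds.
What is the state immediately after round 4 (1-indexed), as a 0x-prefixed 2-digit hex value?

s_0 = plaintext = 0xE0
s_1 = Round(s_0, k_0) = 0x81
s_2 = Round(s_1, k_1) = 0xB8
s_3 = Round(s_2, k_2) = 0xB7
s_4 = Round(s_3, k_3) = 0x9D

0x9D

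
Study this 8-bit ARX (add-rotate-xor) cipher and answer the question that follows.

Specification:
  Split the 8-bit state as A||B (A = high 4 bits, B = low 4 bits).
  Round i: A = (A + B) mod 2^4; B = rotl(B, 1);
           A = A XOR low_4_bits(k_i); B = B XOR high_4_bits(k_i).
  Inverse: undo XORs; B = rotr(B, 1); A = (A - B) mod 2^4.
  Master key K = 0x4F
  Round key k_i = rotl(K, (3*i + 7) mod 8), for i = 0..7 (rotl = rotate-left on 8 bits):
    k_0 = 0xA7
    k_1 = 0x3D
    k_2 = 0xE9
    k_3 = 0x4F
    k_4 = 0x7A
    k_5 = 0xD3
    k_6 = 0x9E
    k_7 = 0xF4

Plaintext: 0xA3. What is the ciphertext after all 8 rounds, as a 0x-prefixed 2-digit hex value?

s_0 = plaintext = 0xA3
s_1 = Round(s_0, k_0) = 0xAC
s_2 = Round(s_1, k_1) = 0xBA
s_3 = Round(s_2, k_2) = 0xCB
s_4 = Round(s_3, k_3) = 0x83
s_5 = Round(s_4, k_4) = 0x11
s_6 = Round(s_5, k_5) = 0x1F
s_7 = Round(s_6, k_6) = 0xE6
s_8 = Round(s_7, k_7) = 0x03

0x03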